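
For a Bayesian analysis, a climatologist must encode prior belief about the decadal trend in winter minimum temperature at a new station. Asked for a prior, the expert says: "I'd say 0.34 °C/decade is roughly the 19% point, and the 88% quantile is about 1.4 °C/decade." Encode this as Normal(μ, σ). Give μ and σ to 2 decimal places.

The p-quantile of Normal(μ,σ) is μ + z_p·σ, with z_{0.19} = -0.8779 and z_{0.88} = 1.175.
Eliminate σ: μ = (z₂·x₁ − z₁·x₂)/(z₂ − z₁) = (1.175·0.34 − (-0.8779)·1.4)/2.053 = 0.79.
Then σ = (x₂ − x₁)/(z₂ − z₁) = (1.4 − 0.34)/2.053 = 0.52.

μ = 0.79, σ = 0.52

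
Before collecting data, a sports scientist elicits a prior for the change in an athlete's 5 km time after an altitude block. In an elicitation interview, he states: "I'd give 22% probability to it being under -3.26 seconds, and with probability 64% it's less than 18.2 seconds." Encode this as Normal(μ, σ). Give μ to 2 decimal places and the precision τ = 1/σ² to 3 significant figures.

μ = 11.40, τ = 0.00278

For Normal(μ,σ), the p-quantile is μ + z_p·σ. Here z_{0.22} = -0.7722, z_{0.64} = 0.3585.
So -3.26 = μ − 0.7722σ and 18.2 = μ + 0.3585σ.
Subtracting: σ = (18.2 − -3.26)/(0.3585 − (-0.7722)) = 18.98.
Then μ = -3.26 − (-0.7722)·18.98 = 11.40.
Precision τ = 1/σ² = 1/18.98² = 0.00278.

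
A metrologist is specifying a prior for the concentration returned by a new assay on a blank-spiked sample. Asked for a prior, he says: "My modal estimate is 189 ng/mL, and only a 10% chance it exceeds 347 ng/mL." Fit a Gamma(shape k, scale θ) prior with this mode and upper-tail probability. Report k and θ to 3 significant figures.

k ≈ 6.17, θ ≈ 36.6

Gamma(k,θ) with k>1 has mode (k−1)θ, so θ = 189/(k−1).
Need P(X < 347) = 0.9 with θ tied to k this way. Start at k = 2, θ = 189: P(X<347) ≈ 0.548.
Too low — raise k to concentrate. Iterating converges to k ≈ 6.17.
Then θ = 189/(6.17−1) ≈ 36.6.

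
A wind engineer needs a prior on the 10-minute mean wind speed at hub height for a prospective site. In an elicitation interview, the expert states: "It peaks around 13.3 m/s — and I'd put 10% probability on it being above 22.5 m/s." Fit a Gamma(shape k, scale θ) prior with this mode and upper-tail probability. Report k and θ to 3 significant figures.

k ≈ 7.85, θ ≈ 1.94

Gamma(k,θ) with k>1 has mode (k−1)θ, so θ = 13.3/(k−1).
Need P(X < 22.5) = 0.9 with θ tied to k this way. Start at k = 2, θ = 13.3: P(X<22.5) ≈ 0.504.
Too low — raise k to concentrate. Iterating converges to k ≈ 7.85.
Then θ = 13.3/(7.85−1) ≈ 1.94.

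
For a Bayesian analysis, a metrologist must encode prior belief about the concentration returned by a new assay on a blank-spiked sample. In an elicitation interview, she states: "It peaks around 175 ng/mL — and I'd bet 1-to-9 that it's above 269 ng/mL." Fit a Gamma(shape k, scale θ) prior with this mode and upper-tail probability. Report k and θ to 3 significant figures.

Gamma(k,θ) with k>1 has mode (k−1)θ, so θ = 175/(k−1).
Need P(X < 269) = 0.9 with θ tied to k this way. Start at k = 2, θ = 175: P(X<269) ≈ 0.455.
Too low — raise k to concentrate. Iterating converges to k ≈ 11.1.
Then θ = 175/(11.1−1) ≈ 17.3.

k ≈ 11.1, θ ≈ 17.3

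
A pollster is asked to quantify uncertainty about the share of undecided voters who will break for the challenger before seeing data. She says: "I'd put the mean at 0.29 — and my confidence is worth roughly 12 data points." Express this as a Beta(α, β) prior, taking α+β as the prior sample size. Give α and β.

Under the effective-sample-size interpretation, Beta(α, β) has prior mean α/(α+β) and prior sample size α+β.
So α+β = 12 and α/(α+β) = 0.29, giving α = 0.29·12 = 3.48 and β = 12 − 3.48 = 8.52.

α = 3.48, β = 8.52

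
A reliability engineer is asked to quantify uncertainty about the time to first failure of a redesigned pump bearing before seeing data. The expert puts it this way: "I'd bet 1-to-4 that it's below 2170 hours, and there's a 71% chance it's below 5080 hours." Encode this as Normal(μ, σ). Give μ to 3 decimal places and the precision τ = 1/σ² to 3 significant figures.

μ = 3925.633, τ = 2.3e-07

The p-quantile of Normal(μ,σ) is μ + z_p·σ, with z_{0.2} = -0.8416 and z_{0.71} = 0.5534.
Eliminate σ: μ = (z₂·x₁ − z₁·x₂)/(z₂ − z₁) = (0.5534·2170 − (-0.8416)·5080)/1.395 = 3925.633.
Then σ = (x₂ − x₁)/(z₂ − z₁) = (5080 − 2170)/1.395 = 2086.013.
Precision τ = 1/σ² = 1/2086² = 2.3e-07.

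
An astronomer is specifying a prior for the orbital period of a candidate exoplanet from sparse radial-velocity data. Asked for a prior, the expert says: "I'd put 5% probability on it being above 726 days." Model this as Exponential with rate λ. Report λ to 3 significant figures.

P(T > 726.0) = e^(−λ·726.0) = 0.05, so λ = −ln(0.05)/726.0 = 0.00413.

λ ≈ 0.00413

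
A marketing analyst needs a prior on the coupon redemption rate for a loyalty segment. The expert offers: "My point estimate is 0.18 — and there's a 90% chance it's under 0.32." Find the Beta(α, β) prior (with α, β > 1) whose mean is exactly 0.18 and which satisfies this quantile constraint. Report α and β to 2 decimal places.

α ≈ 2.41, β ≈ 10.96

With mean 0.18 fixed, write α = 0.18s, β = 0.82s where s = α+β.
Need P(θ < 0.32) = 0.9 under Beta(0.18s, 0.82s). Normal approximation: (q−m)/√(m(1−m)/s) ≈ z_{0.9} = 1.28, so s ≈ 0.18·0.82·(1.28)²/(0.32−0.18)² = 12.4.
At s = 12.4: P(θ<0.32) ≈ 0.893. Adjusting to match 0.9 gives s ≈ 13.37.
So α = 0.18·13.37 ≈ 2.41, β = 0.82·13.37 ≈ 10.96.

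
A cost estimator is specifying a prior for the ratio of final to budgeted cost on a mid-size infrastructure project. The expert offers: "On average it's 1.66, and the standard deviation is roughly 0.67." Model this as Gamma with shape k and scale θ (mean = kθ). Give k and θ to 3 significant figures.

k ≈ 6.14, θ ≈ 0.27

For Gamma(k, scale θ): mean = kθ, variance = kθ², so CV = 1/√k.
CV = SD/mean = 0.67/1.66 = 0.4036, hence k = 1/CV² = 6.14.
Then θ = mean/k = 1.66/6.14 = 0.27.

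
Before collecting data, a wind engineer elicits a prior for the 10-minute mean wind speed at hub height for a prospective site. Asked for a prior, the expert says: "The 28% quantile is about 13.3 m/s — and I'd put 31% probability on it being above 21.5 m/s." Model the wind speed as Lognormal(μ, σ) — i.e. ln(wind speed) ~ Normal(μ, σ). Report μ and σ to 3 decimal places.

If T ~ Lognormal(μ,σ) then ln T ~ Normal(μ,σ), so the p-quantile of ln T is μ + z_p·σ.
ln(13.3) = 2.588 and ln(21.5) = 3.068; z_{0.28} = -0.5828, z_{0.69} = 0.4959.
σ = (3.068 − 2.588)/(0.4959 − (-0.5828)) = 0.445.
μ = 2.588 − (-0.5828)·0.445 = 2.847.

μ ≈ 2.847, σ ≈ 0.445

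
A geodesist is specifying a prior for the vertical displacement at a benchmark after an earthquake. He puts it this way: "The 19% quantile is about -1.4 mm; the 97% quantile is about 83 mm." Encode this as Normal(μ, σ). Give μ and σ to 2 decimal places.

μ = 25.46, σ = 30.59

For Normal(μ,σ), the p-quantile is μ + z_p·σ. Here z_{0.19} = -0.8779, z_{0.97} = 1.881.
So -1.4 = μ − 0.8779σ and 83 = μ + 1.881σ.
Subtracting: σ = (83 − -1.4)/(1.881 − (-0.8779)) = 30.59.
Then μ = -1.4 − (-0.8779)·30.59 = 25.46.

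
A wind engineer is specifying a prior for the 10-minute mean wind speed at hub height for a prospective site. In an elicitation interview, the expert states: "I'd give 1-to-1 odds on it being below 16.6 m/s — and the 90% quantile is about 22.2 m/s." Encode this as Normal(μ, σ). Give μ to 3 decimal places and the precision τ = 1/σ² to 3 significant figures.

For Normal(μ,σ), the p-quantile is μ + z_p·σ. Here z_{0.5} = 0, z_{0.9} = 1.282.
So 16.6 = μ + 0σ and 22.2 = μ + 1.282σ.
Subtracting: σ = (22.2 − 16.6)/(1.282 − (0)) = 4.370.
Then μ = 16.6 − (0)·4.370 = 16.600.
Precision τ = 1/σ² = 1/4.37² = 0.0524.

μ = 16.600, τ = 0.0524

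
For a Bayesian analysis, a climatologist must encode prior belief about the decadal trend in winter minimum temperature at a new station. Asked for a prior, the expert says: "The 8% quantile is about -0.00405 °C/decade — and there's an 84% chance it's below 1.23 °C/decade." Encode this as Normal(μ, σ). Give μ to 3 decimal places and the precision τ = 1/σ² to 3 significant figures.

μ = 0.719, τ = 3.78

The p-quantile of Normal(μ,σ) is μ + z_p·σ, with z_{0.08} = -1.405 and z_{0.84} = 0.9945.
Eliminate σ: μ = (z₂·x₁ − z₁·x₂)/(z₂ − z₁) = (0.9945·-0.00405 − (-1.405)·1.23)/2.4 = 0.719.
Then σ = (x₂ − x₁)/(z₂ − z₁) = (1.23 − -0.00405)/2.4 = 0.514.
Precision τ = 1/σ² = 1/0.5143² = 3.78.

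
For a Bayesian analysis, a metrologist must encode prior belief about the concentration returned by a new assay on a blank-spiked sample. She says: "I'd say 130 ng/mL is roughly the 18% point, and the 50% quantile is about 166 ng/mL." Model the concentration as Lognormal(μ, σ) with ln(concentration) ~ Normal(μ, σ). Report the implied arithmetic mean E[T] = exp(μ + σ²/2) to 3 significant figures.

If T ~ Lognormal(μ,σ) then ln T ~ Normal(μ,σ), so the p-quantile of ln T is μ + z_p·σ.
ln(130) = 4.868 and ln(166) = 5.112; z_{0.18} = -0.9154, z_{0.5} = 0.
σ = (5.112 − 4.868)/(0 − (-0.9154)) = 0.267.
μ = 4.868 − (-0.9154)·0.267 = 5.112.
E[T] = exp(μ + σ²/2) = exp(5.112 + 0.0357) = 172 ng/mL.

E[T] ≈ 172 ng/mL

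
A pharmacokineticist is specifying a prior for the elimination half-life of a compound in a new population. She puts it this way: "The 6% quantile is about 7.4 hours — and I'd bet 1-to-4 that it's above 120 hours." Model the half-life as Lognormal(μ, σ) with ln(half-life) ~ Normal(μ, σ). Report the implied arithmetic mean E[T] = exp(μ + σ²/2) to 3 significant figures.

If T ~ Lognormal(μ,σ) then ln T ~ Normal(μ,σ), so the p-quantile of ln T is μ + z_p·σ.
ln(7.4) = 2.001 and ln(120) = 4.787; z_{0.06} = -1.555, z_{0.8} = 0.8416.
σ = (4.787 − 2.001)/(0.8416 − (-1.555)) = 1.163.
μ = 2.001 − (-1.555)·1.163 = 3.809.
E[T] = exp(μ + σ²/2) = exp(3.809 + 0.6758) = 88.7 hours.

E[T] ≈ 88.7 hours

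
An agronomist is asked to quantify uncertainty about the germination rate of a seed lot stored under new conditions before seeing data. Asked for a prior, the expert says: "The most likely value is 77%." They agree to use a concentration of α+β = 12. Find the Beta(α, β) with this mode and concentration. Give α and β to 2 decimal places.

For α,β > 1 the Beta mode is (α−1)/(α+β−2). With α+β = 12, the mode is (α−1)/10.
Set (α−1)/10 = 0.77 → α = 1 + 0.77·10 = 8.70.
β = 12 − α = 3.30.

α = 8.70, β = 3.30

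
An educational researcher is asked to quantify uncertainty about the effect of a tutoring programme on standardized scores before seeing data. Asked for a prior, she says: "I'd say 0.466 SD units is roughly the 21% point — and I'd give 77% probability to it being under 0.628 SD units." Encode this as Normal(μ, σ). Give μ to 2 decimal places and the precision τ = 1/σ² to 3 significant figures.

For Normal(μ,σ), the p-quantile is μ + z_p·σ. Here z_{0.21} = -0.8064, z_{0.77} = 0.7388.
So 0.466 = μ − 0.8064σ and 0.628 = μ + 0.7388σ.
Subtracting: σ = (0.628 − 0.466)/(0.7388 − (-0.8064)) = 0.10.
Then μ = 0.466 − (-0.8064)·0.10 = 0.55.
Precision τ = 1/σ² = 1/0.1048² = 91.

μ = 0.55, τ = 91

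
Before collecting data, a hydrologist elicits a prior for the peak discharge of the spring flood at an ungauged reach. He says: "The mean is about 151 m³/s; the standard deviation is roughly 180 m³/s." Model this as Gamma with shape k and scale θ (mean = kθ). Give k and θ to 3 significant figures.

k ≈ 0.704, θ ≈ 215

For Gamma(k, scale θ): mean = kθ, variance = kθ², so CV = 1/√k.
CV = SD/mean = 180/151 = 1.192, hence k = 1/CV² = 0.704.
Then θ = mean/k = 151/0.704 = 215.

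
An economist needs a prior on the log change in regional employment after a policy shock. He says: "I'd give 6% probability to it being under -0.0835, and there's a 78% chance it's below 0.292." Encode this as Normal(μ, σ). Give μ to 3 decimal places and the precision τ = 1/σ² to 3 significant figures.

For Normal(μ,σ), the p-quantile is μ + z_p·σ. Here z_{0.06} = -1.555, z_{0.78} = 0.7722.
So -0.0835 = μ − 1.555σ and 0.292 = μ + 0.7722σ.
Subtracting: σ = (0.292 − -0.0835)/(0.7722 − (-1.555)) = 0.161.
Then μ = -0.0835 − (-1.555)·0.161 = 0.167.
Precision τ = 1/σ² = 1/0.1614² = 38.4.

μ = 0.167, τ = 38.4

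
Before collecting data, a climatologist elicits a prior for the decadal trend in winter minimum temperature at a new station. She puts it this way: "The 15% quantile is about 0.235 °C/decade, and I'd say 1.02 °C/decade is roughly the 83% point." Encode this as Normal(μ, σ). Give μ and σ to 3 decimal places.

For Normal(μ,σ), the p-quantile is μ + z_p·σ. Here z_{0.15} = -1.036, z_{0.83} = 0.9542.
So 0.235 = μ − 1.036σ and 1.02 = μ + 0.9542σ.
Subtracting: σ = (1.02 − 0.235)/(0.9542 − (-1.036)) = 0.394.
Then μ = 0.235 − (-1.036)·0.394 = 0.644.

μ = 0.644, σ = 0.394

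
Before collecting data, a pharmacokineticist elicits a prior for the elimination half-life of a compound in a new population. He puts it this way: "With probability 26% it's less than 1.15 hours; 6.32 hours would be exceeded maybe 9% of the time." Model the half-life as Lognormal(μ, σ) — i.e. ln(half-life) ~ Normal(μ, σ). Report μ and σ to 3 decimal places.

If T ~ Lognormal(μ,σ) then ln T ~ Normal(μ,σ), so the p-quantile of ln T is μ + z_p·σ.
ln(1.15) = 0.1398 and ln(6.32) = 1.844; z_{0.26} = -0.6433, z_{0.91} = 1.341.
σ = (1.844 − 0.1398)/(1.341 − (-0.6433)) = 0.859.
μ = 0.1398 − (-0.6433)·0.859 = 0.692.

μ ≈ 0.692, σ ≈ 0.859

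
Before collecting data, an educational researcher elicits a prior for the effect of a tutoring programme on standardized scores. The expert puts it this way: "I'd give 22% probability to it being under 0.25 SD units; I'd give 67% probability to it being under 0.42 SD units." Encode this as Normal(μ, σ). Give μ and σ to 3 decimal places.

For Normal(μ,σ), the p-quantile is μ + z_p·σ. Here z_{0.22} = -0.7722, z_{0.67} = 0.4399.
So 0.25 = μ − 0.7722σ and 0.42 = μ + 0.4399σ.
Subtracting: σ = (0.42 − 0.25)/(0.4399 − (-0.7722)) = 0.140.
Then μ = 0.25 − (-0.7722)·0.140 = 0.358.

μ = 0.358, σ = 0.140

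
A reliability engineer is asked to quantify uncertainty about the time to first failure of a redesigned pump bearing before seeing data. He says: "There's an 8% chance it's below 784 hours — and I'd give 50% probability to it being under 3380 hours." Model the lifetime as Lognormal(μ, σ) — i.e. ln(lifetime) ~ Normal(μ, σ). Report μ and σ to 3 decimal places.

If T ~ Lognormal(μ,σ) then ln T ~ Normal(μ,σ), so the p-quantile of ln T is μ + z_p·σ.
ln(784) = 6.664 and ln(3380) = 8.126; z_{0.08} = -1.405, z_{0.5} = 0.
σ = (8.126 − 6.664)/(0 − (-1.405)) = 1.040.
μ = 6.664 − (-1.405)·1.040 = 8.126.

μ ≈ 8.126, σ ≈ 1.040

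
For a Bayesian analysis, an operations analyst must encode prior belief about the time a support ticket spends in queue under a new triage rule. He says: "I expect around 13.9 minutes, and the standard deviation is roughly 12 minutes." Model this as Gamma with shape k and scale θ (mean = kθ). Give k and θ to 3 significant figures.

k ≈ 1.34, θ ≈ 10.4

For Gamma(k, scale θ): mean = kθ, variance = kθ², so CV = 1/√k.
CV = SD/mean = 12/13.9 = 0.8633, hence k = 1/CV² = 1.34.
Then θ = mean/k = 13.9/1.34 = 10.4.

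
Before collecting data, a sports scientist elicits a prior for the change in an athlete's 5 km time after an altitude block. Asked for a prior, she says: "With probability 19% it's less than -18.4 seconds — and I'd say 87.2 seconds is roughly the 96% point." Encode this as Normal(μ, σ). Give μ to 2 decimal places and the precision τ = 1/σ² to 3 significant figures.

The p-quantile of Normal(μ,σ) is μ + z_p·σ, with z_{0.19} = -0.8779 and z_{0.96} = 1.751.
Eliminate σ: μ = (z₂·x₁ − z₁·x₂)/(z₂ − z₁) = (1.751·-18.4 − (-0.8779)·87.2)/2.629 = 16.87.
Then σ = (x₂ − x₁)/(z₂ − z₁) = (87.2 − -18.4)/2.629 = 40.17.
Precision τ = 1/σ² = 1/40.17² = 0.00062.

μ = 16.87, τ = 0.00062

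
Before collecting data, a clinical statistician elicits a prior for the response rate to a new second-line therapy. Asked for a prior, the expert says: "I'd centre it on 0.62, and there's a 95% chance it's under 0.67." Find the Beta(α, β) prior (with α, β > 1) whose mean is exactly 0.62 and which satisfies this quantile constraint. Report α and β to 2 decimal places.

With mean 0.62 fixed, write α = 0.62s, β = 0.38s where s = α+β.
Need P(θ < 0.67) = 0.95 under Beta(0.62s, 0.38s). Normal approximation: (q−m)/√(m(1−m)/s) ≈ z_{0.95} = 1.64, so s ≈ 0.62·0.38·(1.64)²/(0.67−0.62)² = 255.0.
At s = 255.0: P(θ<0.67) ≈ 0.952. Adjusting to match 0.95 gives s ≈ 248.54.
So α = 0.62·248.54 ≈ 154.09, β = 0.38·248.54 ≈ 94.44.

α ≈ 154.09, β ≈ 94.44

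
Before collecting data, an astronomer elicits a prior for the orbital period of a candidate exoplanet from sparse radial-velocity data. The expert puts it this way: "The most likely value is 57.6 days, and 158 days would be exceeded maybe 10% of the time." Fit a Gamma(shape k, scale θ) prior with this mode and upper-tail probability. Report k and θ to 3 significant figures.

k ≈ 2.88, θ ≈ 30.7

Gamma(k,θ) with k>1 has mode (k−1)θ, so θ = 57.6/(k−1).
Need P(X < 158) = 0.9 with θ tied to k this way. Start at k = 2, θ = 57.6: P(X<158) ≈ 0.759.
Too low — raise k to concentrate. Iterating converges to k ≈ 2.88.
Then θ = 57.6/(2.88−1) ≈ 30.7.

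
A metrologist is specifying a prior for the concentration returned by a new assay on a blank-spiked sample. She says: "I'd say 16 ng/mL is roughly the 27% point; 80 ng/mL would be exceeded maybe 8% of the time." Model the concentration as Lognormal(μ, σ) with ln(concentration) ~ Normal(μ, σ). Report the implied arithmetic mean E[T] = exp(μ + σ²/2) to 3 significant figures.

If T ~ Lognormal(μ,σ) then ln T ~ Normal(μ,σ), so the p-quantile of ln T is μ + z_p·σ.
ln(16) = 2.773 and ln(80) = 4.382; z_{0.27} = -0.6128, z_{0.92} = 1.405.
σ = (4.382 − 2.773)/(1.405 − (-0.6128)) = 0.798.
μ = 2.773 − (-0.6128)·0.798 = 3.261.
E[T] = exp(μ + σ²/2) = exp(3.261 + 0.3181) = 35.9 ng/mL.

E[T] ≈ 35.9 ng/mL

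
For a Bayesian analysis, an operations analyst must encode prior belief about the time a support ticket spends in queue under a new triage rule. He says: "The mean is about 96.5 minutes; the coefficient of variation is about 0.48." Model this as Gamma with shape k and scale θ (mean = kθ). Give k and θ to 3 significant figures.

k ≈ 4.34, θ ≈ 22.2

For Gamma(k, scale θ): mean = kθ, variance = kθ², so CV = 1/√k.
CV = 0.48, hence k = 1/CV² = 4.34.
Then θ = mean/k = 96.5/4.34 = 22.2.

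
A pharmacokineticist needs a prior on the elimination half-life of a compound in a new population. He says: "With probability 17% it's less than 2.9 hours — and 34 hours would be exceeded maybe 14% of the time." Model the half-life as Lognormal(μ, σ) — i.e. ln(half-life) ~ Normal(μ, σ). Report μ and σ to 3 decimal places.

If T ~ Lognormal(μ,σ) then ln T ~ Normal(μ,σ), so the p-quantile of ln T is μ + z_p·σ.
ln(2.9) = 1.065 and ln(34) = 3.526; z_{0.17} = -0.9542, z_{0.86} = 1.08.
σ = (3.526 − 1.065)/(1.08 − (-0.9542)) = 1.210.
μ = 1.065 − (-0.9542)·1.210 = 2.219.

μ ≈ 2.219, σ ≈ 1.210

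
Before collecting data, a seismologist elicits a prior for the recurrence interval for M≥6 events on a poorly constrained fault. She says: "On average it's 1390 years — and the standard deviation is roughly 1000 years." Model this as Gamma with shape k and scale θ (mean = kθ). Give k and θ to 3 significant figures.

k ≈ 1.93, θ ≈ 719

For Gamma(k, scale θ): mean = kθ, variance = kθ², so CV = 1/√k.
CV = SD/mean = 1000/1390 = 0.7194, hence k = 1/CV² = 1.93.
Then θ = mean/k = 1390/1.93 = 719.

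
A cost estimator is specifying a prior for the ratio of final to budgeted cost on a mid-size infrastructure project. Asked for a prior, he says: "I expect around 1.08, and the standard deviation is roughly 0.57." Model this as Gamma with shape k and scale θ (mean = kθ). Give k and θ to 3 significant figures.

For Gamma(k, scale θ): mean = kθ, variance = kθ², so CV = 1/√k.
CV = SD/mean = 0.57/1.08 = 0.5278, hence k = 1/CV² = 3.59.
Then θ = mean/k = 1.08/3.59 = 0.301.

k ≈ 3.59, θ ≈ 0.301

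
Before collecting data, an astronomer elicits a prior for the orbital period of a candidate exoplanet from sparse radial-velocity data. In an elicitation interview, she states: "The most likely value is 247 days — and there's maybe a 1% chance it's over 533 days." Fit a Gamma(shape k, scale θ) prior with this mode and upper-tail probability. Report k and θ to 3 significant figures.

Gamma(k,θ) with k>1 has mode (k−1)θ, so θ = 247/(k−1).
Need P(X < 533) = 0.99 with θ tied to k this way. Start at k = 2, θ = 247: P(X<533) ≈ 0.635.
Too low — raise k to concentrate. Iterating converges to k ≈ 9.18.
Then θ = 247/(9.18−1) ≈ 30.2.

k ≈ 9.18, θ ≈ 30.2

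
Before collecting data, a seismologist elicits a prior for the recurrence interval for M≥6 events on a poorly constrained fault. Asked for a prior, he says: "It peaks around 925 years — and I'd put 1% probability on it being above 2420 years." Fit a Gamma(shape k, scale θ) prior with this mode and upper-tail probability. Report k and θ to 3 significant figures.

k ≈ 6.02, θ ≈ 184

Gamma(k,θ) with k>1 has mode (k−1)θ, so θ = 925/(k−1).
Need P(X < 2420) = 0.99 with θ tied to k this way. Start at k = 2, θ = 925: P(X<2420) ≈ 0.736.
Too low — raise k to concentrate. Iterating converges to k ≈ 6.02.
Then θ = 925/(6.02−1) ≈ 184.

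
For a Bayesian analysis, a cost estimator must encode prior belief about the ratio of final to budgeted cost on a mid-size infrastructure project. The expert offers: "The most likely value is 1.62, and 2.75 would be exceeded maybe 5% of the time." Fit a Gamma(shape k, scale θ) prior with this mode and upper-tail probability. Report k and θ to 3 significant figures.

Gamma(k,θ) with k>1 has mode (k−1)θ, so θ = 1.62/(k−1).
Need P(X < 2.75) = 0.95 with θ tied to k this way. Start at k = 2, θ = 1.62: P(X<2.75) ≈ 0.506.
Too low — raise k to concentrate. Iterating converges to k ≈ 11.
Then θ = 1.62/(11−1) ≈ 0.162.

k ≈ 11, θ ≈ 0.162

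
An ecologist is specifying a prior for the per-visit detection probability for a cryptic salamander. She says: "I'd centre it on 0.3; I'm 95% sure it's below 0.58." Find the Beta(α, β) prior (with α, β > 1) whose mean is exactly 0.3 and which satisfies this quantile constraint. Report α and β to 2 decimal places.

With mean 0.3 fixed, write α = 0.3s, β = 0.7s where s = α+β.
Need P(θ < 0.58) = 0.95 under Beta(0.3s, 0.7s). Normal approximation: (q−m)/√(m(1−m)/s) ≈ z_{0.95} = 1.64, so s ≈ 0.3·0.7·(1.64)²/(0.58−0.3)² = 7.2.
At s = 7.2: P(θ<0.58) ≈ 0.943. Adjusting to match 0.95 gives s ≈ 7.94.
So α = 0.3·7.94 ≈ 2.38, β = 0.7·7.94 ≈ 5.56.

α ≈ 2.38, β ≈ 5.56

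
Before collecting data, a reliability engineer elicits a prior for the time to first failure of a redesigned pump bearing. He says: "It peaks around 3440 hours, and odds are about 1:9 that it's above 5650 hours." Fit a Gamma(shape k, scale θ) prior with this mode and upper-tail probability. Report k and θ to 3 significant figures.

Gamma(k,θ) with k>1 has mode (k−1)θ, so θ = 3440/(k−1).
Need P(X < 5650) = 0.9 with θ tied to k this way. Start at k = 2, θ = 3440: P(X<5650) ≈ 0.489.
Too low — raise k to concentrate. Iterating converges to k ≈ 8.66.
Then θ = 3440/(8.66−1) ≈ 449.

k ≈ 8.66, θ ≈ 449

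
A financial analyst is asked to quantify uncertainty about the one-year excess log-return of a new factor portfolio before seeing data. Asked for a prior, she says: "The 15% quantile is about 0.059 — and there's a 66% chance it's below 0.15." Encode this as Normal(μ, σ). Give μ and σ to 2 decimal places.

μ = 0.12, σ = 0.06

For Normal(μ,σ), the p-quantile is μ + z_p·σ. Here z_{0.15} = -1.036, z_{0.66} = 0.4125.
So 0.059 = μ − 1.036σ and 0.15 = μ + 0.4125σ.
Subtracting: σ = (0.15 − 0.059)/(0.4125 − (-1.036)) = 0.06.
Then μ = 0.059 − (-1.036)·0.06 = 0.12.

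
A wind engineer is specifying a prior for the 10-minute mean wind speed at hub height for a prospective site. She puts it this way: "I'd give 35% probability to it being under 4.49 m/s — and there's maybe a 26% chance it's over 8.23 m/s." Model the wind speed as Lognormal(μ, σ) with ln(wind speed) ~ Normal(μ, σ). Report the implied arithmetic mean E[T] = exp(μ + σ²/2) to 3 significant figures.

If T ~ Lognormal(μ,σ) then ln T ~ Normal(μ,σ), so the p-quantile of ln T is μ + z_p·σ.
ln(4.49) = 1.502 and ln(8.23) = 2.108; z_{0.35} = -0.3853, z_{0.74} = 0.6433.
σ = (2.108 − 1.502)/(0.6433 − (-0.3853)) = 0.589.
μ = 1.502 − (-0.3853)·0.589 = 1.729.
E[T] = exp(μ + σ²/2) = exp(1.729 + 0.1735) = 6.7 m/s.

E[T] ≈ 6.7 m/s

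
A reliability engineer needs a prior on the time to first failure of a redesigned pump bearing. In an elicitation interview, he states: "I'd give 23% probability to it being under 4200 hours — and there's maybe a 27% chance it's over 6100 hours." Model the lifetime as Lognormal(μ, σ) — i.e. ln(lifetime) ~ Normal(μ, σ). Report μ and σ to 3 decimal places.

If T ~ Lognormal(μ,σ) then ln T ~ Normal(μ,σ), so the p-quantile of ln T is μ + z_p·σ.
ln(4200) = 8.343 and ln(6100) = 8.716; z_{0.23} = -0.7388, z_{0.73} = 0.6128.
σ = (8.716 − 8.343)/(0.6128 − (-0.7388)) = 0.276.
μ = 8.343 − (-0.7388)·0.276 = 8.547.

μ ≈ 8.547, σ ≈ 0.276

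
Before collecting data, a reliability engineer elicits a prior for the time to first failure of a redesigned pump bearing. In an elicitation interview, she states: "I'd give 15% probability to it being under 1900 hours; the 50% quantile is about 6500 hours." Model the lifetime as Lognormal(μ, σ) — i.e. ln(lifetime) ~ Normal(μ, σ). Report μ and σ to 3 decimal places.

If T ~ Lognormal(μ,σ) then ln T ~ Normal(μ,σ), so the p-quantile of ln T is μ + z_p·σ.
ln(1900) = 7.55 and ln(6500) = 8.78; z_{0.15} = -1.036, z_{0.5} = 0.
σ = (8.78 − 7.55)/(0 − (-1.036)) = 1.187.
μ = 7.55 − (-1.036)·1.187 = 8.780.

μ ≈ 8.780, σ ≈ 1.187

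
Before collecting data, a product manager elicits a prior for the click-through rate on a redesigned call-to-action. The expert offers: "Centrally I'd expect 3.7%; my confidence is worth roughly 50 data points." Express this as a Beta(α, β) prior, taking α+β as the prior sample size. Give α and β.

α = 1.85, β = 48.15

Under the effective-sample-size interpretation, Beta(α, β) has prior mean α/(α+β) and prior sample size α+β.
So α+β = 50 and α/(α+β) = 0.037, giving α = 0.037·50 = 1.85 and β = 50 − 1.85 = 48.15.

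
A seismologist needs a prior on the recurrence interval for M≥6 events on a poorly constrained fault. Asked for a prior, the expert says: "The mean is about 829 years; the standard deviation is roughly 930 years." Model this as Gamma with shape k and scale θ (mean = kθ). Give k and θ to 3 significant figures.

k ≈ 0.795, θ ≈ 1040

For Gamma(k, scale θ): mean = kθ, variance = kθ², so CV = 1/√k.
CV = SD/mean = 930/829 = 1.122, hence k = 1/CV² = 0.795.
Then θ = mean/k = 829/0.795 = 1040.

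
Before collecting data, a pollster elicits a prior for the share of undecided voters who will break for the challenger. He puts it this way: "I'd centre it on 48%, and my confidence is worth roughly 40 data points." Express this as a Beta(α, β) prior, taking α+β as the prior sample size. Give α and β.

Under the effective-sample-size interpretation, Beta(α, β) has prior mean α/(α+β) and prior sample size α+β.
So α+β = 40 and α/(α+β) = 0.48, giving α = 0.48·40 = 19.2 and β = 40 − 19.2 = 20.8.

α = 19.2, β = 20.8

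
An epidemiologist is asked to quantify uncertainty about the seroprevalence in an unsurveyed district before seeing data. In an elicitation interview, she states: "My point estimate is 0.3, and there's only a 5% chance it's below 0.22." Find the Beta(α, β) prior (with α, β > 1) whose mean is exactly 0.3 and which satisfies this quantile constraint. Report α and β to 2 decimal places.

α ≈ 24.55, β ≈ 57.29

With mean 0.3 fixed, write α = 0.3s, β = 0.7s where s = α+β.
Need P(θ < 0.22) = 0.05 under Beta(0.3s, 0.7s). Normal approximation: (q−m)/√(m(1−m)/s) ≈ z_{0.05} = -1.64, so s ≈ 0.3·0.7·(-1.64)²/(0.22−0.3)² = 88.8.
At s = 88.8: P(θ<0.22) ≈ 0.043. Adjusting to match 0.05 gives s ≈ 81.84.
So α = 0.3·81.84 ≈ 24.55, β = 0.7·81.84 ≈ 57.29.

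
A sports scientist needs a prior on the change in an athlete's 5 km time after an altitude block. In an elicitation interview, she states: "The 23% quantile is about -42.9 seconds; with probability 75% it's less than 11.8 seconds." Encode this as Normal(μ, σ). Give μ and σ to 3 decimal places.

μ = -14.305, σ = 38.703

The p-quantile of Normal(μ,σ) is μ + z_p·σ, with z_{0.23} = -0.7388 and z_{0.75} = 0.6745.
Eliminate σ: μ = (z₂·x₁ − z₁·x₂)/(z₂ − z₁) = (0.6745·-42.9 − (-0.7388)·11.8)/1.413 = -14.305.
Then σ = (x₂ − x₁)/(z₂ − z₁) = (11.8 − -42.9)/1.413 = 38.703.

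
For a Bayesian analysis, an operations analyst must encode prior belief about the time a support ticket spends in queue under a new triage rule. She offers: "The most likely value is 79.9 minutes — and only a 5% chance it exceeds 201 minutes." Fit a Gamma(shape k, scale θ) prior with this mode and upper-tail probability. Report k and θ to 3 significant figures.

k ≈ 4.19, θ ≈ 25.1

Gamma(k,θ) with k>1 has mode (k−1)θ, so θ = 79.9/(k−1).
Need P(X < 201) = 0.95 with θ tied to k this way. Start at k = 2, θ = 79.9: P(X<201) ≈ 0.716.
Too low — raise k to concentrate. Iterating converges to k ≈ 4.19.
Then θ = 79.9/(4.19−1) ≈ 25.1.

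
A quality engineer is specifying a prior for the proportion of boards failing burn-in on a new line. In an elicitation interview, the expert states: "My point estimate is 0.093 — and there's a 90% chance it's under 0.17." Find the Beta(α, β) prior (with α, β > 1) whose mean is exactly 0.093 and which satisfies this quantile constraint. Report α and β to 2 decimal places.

With mean 0.093 fixed, write α = 0.093s, β = 0.907s where s = α+β.
Need P(θ < 0.17) = 0.9 under Beta(0.093s, 0.907s). Normal approximation: (q−m)/√(m(1−m)/s) ≈ z_{0.9} = 1.28, so s ≈ 0.093·0.907·(1.28)²/(0.17−0.093)² = 23.4.
At s = 23.4: P(θ<0.17) ≈ 0.893. Adjusting to match 0.9 gives s ≈ 25.50.
So α = 0.093·25.50 ≈ 2.37, β = 0.907·25.50 ≈ 23.12.

α ≈ 2.37, β ≈ 23.12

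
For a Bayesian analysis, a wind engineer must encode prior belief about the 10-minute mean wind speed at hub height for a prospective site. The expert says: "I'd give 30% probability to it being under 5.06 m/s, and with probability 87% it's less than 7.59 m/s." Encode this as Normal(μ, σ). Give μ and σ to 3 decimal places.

μ = 5.864, σ = 1.533

For Normal(μ,σ), the p-quantile is μ + z_p·σ. Here z_{0.3} = -0.5244, z_{0.87} = 1.126.
So 5.06 = μ − 0.5244σ and 7.59 = μ + 1.126σ.
Subtracting: σ = (7.59 − 5.06)/(1.126 − (-0.5244)) = 1.533.
Then μ = 5.06 − (-0.5244)·1.533 = 5.864.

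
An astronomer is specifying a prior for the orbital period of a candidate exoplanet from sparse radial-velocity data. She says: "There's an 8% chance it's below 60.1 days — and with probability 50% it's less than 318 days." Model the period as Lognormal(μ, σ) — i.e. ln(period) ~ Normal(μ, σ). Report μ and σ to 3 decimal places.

μ ≈ 5.762, σ ≈ 1.186

If T ~ Lognormal(μ,σ) then ln T ~ Normal(μ,σ), so the p-quantile of ln T is μ + z_p·σ.
ln(60.1) = 4.096 and ln(318) = 5.762; z_{0.08} = -1.405, z_{0.5} = 0.
σ = (5.762 − 4.096)/(0 − (-1.405)) = 1.186.
μ = 4.096 − (-1.405)·1.186 = 5.762.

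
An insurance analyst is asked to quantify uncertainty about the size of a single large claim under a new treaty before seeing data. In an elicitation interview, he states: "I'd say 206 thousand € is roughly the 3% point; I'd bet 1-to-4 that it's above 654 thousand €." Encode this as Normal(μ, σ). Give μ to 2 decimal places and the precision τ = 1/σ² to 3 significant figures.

For Normal(μ,σ), the p-quantile is μ + z_p·σ. Here z_{0.03} = -1.881, z_{0.8} = 0.8416.
So 206 = μ − 1.881σ and 654 = μ + 0.8416σ.
Subtracting: σ = (654 − 206)/(0.8416 − (-1.881)) = 164.56.
Then μ = 206 − (-1.881)·164.56 = 515.50.
Precision τ = 1/σ² = 1/164.6² = 3.69e-05.

μ = 515.50, τ = 3.69e-05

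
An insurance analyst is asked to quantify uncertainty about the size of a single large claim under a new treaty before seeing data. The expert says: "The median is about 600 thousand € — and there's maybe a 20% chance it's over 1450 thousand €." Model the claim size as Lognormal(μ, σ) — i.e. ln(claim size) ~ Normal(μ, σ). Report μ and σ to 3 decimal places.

μ ≈ 6.397, σ ≈ 1.048

If T ~ Lognormal(μ,σ) then ln T ~ Normal(μ,σ), so the p-quantile of ln T is μ + z_p·σ.
ln(600) = 6.397 and ln(1450) = 7.279; z_{0.5} = 0, z_{0.8} = 0.8416.
σ = (7.279 − 6.397)/(0.8416 − (0)) = 1.048.
μ = 6.397 − (0)·1.048 = 6.397.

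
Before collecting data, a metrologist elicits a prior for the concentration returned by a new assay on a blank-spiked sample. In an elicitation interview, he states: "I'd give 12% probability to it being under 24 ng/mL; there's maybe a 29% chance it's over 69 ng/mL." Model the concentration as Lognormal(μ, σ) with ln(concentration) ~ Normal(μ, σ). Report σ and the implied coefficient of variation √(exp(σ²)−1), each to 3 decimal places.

If T ~ Lognormal(μ,σ) then ln T ~ Normal(μ,σ), so the p-quantile of ln T is μ + z_p·σ.
ln(24) = 3.178 and ln(69) = 4.234; z_{0.12} = -1.175, z_{0.71} = 0.5534.
σ = (4.234 − 3.178)/(0.5534 − (-1.175)) = 0.611.
μ = 3.178 − (-1.175)·0.611 = 3.896.
CV = √(exp(σ²)−1) = √(exp(0.3733)−1) = 0.673.

σ ≈ 0.611, CV ≈ 0.673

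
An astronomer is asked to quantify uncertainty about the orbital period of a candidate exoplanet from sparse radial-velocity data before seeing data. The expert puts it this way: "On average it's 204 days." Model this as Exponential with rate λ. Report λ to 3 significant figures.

λ ≈ 0.0049

Exponential mean = 1/λ, so λ = 1/204.0 = 0.0049.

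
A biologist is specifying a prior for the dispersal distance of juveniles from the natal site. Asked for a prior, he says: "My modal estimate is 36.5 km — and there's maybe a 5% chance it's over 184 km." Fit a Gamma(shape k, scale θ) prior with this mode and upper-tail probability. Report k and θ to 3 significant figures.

k ≈ 1.91, θ ≈ 40

Gamma(k,θ) with k>1 has mode (k−1)θ, so θ = 36.5/(k−1).
Need P(X < 184) = 0.95 with θ tied to k this way. Start at k = 2, θ = 36.5: P(X<184) ≈ 0.961.
Too high — lower k to spread out. Iterating converges to k ≈ 1.91.
Then θ = 36.5/(1.91−1) ≈ 40.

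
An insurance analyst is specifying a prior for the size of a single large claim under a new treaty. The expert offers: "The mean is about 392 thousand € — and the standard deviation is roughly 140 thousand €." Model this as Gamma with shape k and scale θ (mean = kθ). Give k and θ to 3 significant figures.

For Gamma(k, scale θ): mean = kθ, variance = kθ², so CV = 1/√k.
CV = SD/mean = 140/392 = 0.3571, hence k = 1/CV² = 7.84.
Then θ = mean/k = 392/7.84 = 50.

k ≈ 7.84, θ ≈ 50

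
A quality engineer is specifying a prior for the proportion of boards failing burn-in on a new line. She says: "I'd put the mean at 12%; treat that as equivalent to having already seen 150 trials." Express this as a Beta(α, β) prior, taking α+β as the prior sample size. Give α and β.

Under the effective-sample-size interpretation, Beta(α, β) has prior mean α/(α+β) and prior sample size α+β.
So α+β = 150 and α/(α+β) = 0.12, giving α = 0.12·150 = 18 and β = 150 − 18 = 132.

α = 18, β = 132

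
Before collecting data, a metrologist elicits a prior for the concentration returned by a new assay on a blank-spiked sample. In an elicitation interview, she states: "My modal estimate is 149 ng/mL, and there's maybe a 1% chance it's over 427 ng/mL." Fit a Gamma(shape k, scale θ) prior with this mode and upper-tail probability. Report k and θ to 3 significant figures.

k ≈ 5.11, θ ≈ 36.3

Gamma(k,θ) with k>1 has mode (k−1)θ, so θ = 149/(k−1).
Need P(X < 427) = 0.99 with θ tied to k this way. Start at k = 2, θ = 149: P(X<427) ≈ 0.780.
Too low — raise k to concentrate. Iterating converges to k ≈ 5.11.
Then θ = 149/(5.11−1) ≈ 36.3.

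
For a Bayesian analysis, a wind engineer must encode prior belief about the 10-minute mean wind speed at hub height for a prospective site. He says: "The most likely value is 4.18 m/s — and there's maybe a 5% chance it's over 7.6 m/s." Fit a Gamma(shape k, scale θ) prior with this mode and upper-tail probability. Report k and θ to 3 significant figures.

Gamma(k,θ) with k>1 has mode (k−1)θ, so θ = 4.18/(k−1).
Need P(X < 7.6) = 0.95 with θ tied to k this way. Start at k = 2, θ = 4.18: P(X<7.6) ≈ 0.543.
Too low — raise k to concentrate. Iterating converges to k ≈ 8.79.
Then θ = 4.18/(8.79−1) ≈ 0.536.

k ≈ 8.79, θ ≈ 0.536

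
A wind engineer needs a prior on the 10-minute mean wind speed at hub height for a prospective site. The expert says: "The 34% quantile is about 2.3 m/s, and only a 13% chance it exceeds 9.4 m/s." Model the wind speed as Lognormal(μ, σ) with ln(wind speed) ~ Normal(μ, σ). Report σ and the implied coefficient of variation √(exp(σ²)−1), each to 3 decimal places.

If T ~ Lognormal(μ,σ) then ln T ~ Normal(μ,σ), so the p-quantile of ln T is μ + z_p·σ.
ln(2.3) = 0.8329 and ln(9.4) = 2.241; z_{0.34} = -0.4125, z_{0.87} = 1.126.
σ = (2.241 − 0.8329)/(1.126 − (-0.4125)) = 0.915.
μ = 0.8329 − (-0.4125)·0.915 = 1.210.
CV = √(exp(σ²)−1) = √(exp(0.8369)−1) = 1.144.

σ ≈ 0.915, CV ≈ 1.144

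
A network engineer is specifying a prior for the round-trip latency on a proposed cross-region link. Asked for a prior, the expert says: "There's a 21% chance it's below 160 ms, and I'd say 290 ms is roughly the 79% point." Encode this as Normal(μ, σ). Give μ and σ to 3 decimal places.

For Normal(μ,σ), the p-quantile is μ + z_p·σ. Here z_{0.21} = -0.8064, z_{0.79} = 0.8064.
So 160 = μ − 0.8064σ and 290 = μ + 0.8064σ.
Subtracting: σ = (290 − 160)/(0.8064 − (-0.8064)) = 80.603.
Then μ = 160 − (-0.8064)·80.603 = 225.000.

μ = 225.000, σ = 80.603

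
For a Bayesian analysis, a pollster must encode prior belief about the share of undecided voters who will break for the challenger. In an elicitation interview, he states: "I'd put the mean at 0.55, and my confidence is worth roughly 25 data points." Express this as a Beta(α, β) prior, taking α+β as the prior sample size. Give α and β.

Under the effective-sample-size interpretation, Beta(α, β) has prior mean α/(α+β) and prior sample size α+β.
So α+β = 25 and α/(α+β) = 0.55, giving α = 0.55·25 = 13.75 and β = 25 − 13.75 = 11.25.

α = 13.75, β = 11.25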